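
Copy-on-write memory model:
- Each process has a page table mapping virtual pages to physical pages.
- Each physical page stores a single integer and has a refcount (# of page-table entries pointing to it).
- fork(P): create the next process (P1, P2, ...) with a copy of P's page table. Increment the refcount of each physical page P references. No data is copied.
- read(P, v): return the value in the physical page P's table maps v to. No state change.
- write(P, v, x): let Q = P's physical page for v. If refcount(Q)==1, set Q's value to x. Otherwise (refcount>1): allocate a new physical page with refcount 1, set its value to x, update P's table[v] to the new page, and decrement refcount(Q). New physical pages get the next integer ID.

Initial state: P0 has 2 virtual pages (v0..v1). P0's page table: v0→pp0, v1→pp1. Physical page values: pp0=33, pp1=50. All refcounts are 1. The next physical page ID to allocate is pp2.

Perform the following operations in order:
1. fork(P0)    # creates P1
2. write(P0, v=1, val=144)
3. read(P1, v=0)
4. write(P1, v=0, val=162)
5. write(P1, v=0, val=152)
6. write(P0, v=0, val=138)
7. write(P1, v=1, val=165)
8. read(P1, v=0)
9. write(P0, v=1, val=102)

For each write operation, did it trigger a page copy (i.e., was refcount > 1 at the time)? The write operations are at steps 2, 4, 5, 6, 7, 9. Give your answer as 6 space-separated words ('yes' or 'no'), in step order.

Op 1: fork(P0) -> P1. 2 ppages; refcounts: pp0:2 pp1:2
Op 2: write(P0, v1, 144). refcount(pp1)=2>1 -> COPY to pp2. 3 ppages; refcounts: pp0:2 pp1:1 pp2:1
Op 3: read(P1, v0) -> 33. No state change.
Op 4: write(P1, v0, 162). refcount(pp0)=2>1 -> COPY to pp3. 4 ppages; refcounts: pp0:1 pp1:1 pp2:1 pp3:1
Op 5: write(P1, v0, 152). refcount(pp3)=1 -> write in place. 4 ppages; refcounts: pp0:1 pp1:1 pp2:1 pp3:1
Op 6: write(P0, v0, 138). refcount(pp0)=1 -> write in place. 4 ppages; refcounts: pp0:1 pp1:1 pp2:1 pp3:1
Op 7: write(P1, v1, 165). refcount(pp1)=1 -> write in place. 4 ppages; refcounts: pp0:1 pp1:1 pp2:1 pp3:1
Op 8: read(P1, v0) -> 152. No state change.
Op 9: write(P0, v1, 102). refcount(pp2)=1 -> write in place. 4 ppages; refcounts: pp0:1 pp1:1 pp2:1 pp3:1

yes yes no no no no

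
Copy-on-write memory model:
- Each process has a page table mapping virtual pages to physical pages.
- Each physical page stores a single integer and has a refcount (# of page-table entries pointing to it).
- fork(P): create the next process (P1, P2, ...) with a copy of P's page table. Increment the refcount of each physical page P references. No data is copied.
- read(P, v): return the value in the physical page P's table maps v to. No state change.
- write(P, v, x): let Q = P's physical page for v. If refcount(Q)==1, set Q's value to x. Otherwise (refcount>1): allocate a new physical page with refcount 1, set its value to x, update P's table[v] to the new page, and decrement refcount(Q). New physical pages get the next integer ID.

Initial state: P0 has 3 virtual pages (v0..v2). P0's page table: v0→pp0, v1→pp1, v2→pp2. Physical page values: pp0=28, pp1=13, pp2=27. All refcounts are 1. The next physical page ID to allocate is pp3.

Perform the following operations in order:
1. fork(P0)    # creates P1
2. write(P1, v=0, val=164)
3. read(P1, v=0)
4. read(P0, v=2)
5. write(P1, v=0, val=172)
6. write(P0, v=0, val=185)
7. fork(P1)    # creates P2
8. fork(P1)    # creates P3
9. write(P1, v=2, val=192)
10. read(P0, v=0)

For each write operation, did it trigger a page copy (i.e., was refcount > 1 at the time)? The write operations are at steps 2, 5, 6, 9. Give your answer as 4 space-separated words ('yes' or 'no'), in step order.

Op 1: fork(P0) -> P1. 3 ppages; refcounts: pp0:2 pp1:2 pp2:2
Op 2: write(P1, v0, 164). refcount(pp0)=2>1 -> COPY to pp3. 4 ppages; refcounts: pp0:1 pp1:2 pp2:2 pp3:1
Op 3: read(P1, v0) -> 164. No state change.
Op 4: read(P0, v2) -> 27. No state change.
Op 5: write(P1, v0, 172). refcount(pp3)=1 -> write in place. 4 ppages; refcounts: pp0:1 pp1:2 pp2:2 pp3:1
Op 6: write(P0, v0, 185). refcount(pp0)=1 -> write in place. 4 ppages; refcounts: pp0:1 pp1:2 pp2:2 pp3:1
Op 7: fork(P1) -> P2. 4 ppages; refcounts: pp0:1 pp1:3 pp2:3 pp3:2
Op 8: fork(P1) -> P3. 4 ppages; refcounts: pp0:1 pp1:4 pp2:4 pp3:3
Op 9: write(P1, v2, 192). refcount(pp2)=4>1 -> COPY to pp4. 5 ppages; refcounts: pp0:1 pp1:4 pp2:3 pp3:3 pp4:1
Op 10: read(P0, v0) -> 185. No state change.

yes no no yes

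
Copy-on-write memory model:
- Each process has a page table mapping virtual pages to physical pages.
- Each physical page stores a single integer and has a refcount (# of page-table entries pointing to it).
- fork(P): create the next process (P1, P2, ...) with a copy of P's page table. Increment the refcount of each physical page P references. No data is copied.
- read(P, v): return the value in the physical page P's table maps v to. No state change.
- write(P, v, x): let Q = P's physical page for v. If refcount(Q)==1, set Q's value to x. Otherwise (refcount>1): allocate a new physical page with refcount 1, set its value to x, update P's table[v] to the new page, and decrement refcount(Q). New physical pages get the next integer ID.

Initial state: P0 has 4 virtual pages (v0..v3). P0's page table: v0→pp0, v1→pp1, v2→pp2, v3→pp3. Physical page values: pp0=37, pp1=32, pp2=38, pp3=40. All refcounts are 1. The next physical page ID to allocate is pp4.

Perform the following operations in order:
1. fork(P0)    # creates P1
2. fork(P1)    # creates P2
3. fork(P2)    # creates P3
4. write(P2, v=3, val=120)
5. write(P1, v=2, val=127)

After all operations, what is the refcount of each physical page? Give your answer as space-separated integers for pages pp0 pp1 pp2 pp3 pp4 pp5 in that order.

Answer: 4 4 3 3 1 1

Derivation:
Op 1: fork(P0) -> P1. 4 ppages; refcounts: pp0:2 pp1:2 pp2:2 pp3:2
Op 2: fork(P1) -> P2. 4 ppages; refcounts: pp0:3 pp1:3 pp2:3 pp3:3
Op 3: fork(P2) -> P3. 4 ppages; refcounts: pp0:4 pp1:4 pp2:4 pp3:4
Op 4: write(P2, v3, 120). refcount(pp3)=4>1 -> COPY to pp4. 5 ppages; refcounts: pp0:4 pp1:4 pp2:4 pp3:3 pp4:1
Op 5: write(P1, v2, 127). refcount(pp2)=4>1 -> COPY to pp5. 6 ppages; refcounts: pp0:4 pp1:4 pp2:3 pp3:3 pp4:1 pp5:1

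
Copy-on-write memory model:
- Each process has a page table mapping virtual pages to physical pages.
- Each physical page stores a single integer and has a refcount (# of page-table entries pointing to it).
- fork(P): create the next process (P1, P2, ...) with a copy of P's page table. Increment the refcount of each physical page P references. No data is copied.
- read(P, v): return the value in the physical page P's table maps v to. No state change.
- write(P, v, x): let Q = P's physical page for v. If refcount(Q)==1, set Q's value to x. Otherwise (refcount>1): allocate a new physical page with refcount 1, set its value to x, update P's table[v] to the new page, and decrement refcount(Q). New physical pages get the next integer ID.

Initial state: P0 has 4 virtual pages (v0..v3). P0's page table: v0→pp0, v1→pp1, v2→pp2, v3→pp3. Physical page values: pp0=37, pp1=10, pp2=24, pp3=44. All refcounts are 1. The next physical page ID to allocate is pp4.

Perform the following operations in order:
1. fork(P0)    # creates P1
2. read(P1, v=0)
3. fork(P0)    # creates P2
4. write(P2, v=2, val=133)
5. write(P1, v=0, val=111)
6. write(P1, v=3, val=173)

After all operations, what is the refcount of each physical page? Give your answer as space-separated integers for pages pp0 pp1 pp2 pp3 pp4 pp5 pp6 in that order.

Answer: 2 3 2 2 1 1 1

Derivation:
Op 1: fork(P0) -> P1. 4 ppages; refcounts: pp0:2 pp1:2 pp2:2 pp3:2
Op 2: read(P1, v0) -> 37. No state change.
Op 3: fork(P0) -> P2. 4 ppages; refcounts: pp0:3 pp1:3 pp2:3 pp3:3
Op 4: write(P2, v2, 133). refcount(pp2)=3>1 -> COPY to pp4. 5 ppages; refcounts: pp0:3 pp1:3 pp2:2 pp3:3 pp4:1
Op 5: write(P1, v0, 111). refcount(pp0)=3>1 -> COPY to pp5. 6 ppages; refcounts: pp0:2 pp1:3 pp2:2 pp3:3 pp4:1 pp5:1
Op 6: write(P1, v3, 173). refcount(pp3)=3>1 -> COPY to pp6. 7 ppages; refcounts: pp0:2 pp1:3 pp2:2 pp3:2 pp4:1 pp5:1 pp6:1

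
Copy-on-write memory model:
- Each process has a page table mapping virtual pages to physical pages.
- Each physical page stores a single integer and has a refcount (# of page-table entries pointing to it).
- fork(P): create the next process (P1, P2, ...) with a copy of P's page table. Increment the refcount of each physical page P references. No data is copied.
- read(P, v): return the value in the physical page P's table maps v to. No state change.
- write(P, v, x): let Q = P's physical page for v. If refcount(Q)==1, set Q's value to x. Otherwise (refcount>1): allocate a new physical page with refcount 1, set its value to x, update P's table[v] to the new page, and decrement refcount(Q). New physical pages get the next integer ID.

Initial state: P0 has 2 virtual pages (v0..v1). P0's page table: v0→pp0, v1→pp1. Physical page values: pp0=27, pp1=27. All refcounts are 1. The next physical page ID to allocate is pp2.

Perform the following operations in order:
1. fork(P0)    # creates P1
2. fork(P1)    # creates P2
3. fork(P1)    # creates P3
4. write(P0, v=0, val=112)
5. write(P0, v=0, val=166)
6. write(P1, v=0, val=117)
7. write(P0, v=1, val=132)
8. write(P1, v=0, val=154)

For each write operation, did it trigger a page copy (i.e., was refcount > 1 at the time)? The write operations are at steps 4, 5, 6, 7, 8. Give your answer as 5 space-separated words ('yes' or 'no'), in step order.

Op 1: fork(P0) -> P1. 2 ppages; refcounts: pp0:2 pp1:2
Op 2: fork(P1) -> P2. 2 ppages; refcounts: pp0:3 pp1:3
Op 3: fork(P1) -> P3. 2 ppages; refcounts: pp0:4 pp1:4
Op 4: write(P0, v0, 112). refcount(pp0)=4>1 -> COPY to pp2. 3 ppages; refcounts: pp0:3 pp1:4 pp2:1
Op 5: write(P0, v0, 166). refcount(pp2)=1 -> write in place. 3 ppages; refcounts: pp0:3 pp1:4 pp2:1
Op 6: write(P1, v0, 117). refcount(pp0)=3>1 -> COPY to pp3. 4 ppages; refcounts: pp0:2 pp1:4 pp2:1 pp3:1
Op 7: write(P0, v1, 132). refcount(pp1)=4>1 -> COPY to pp4. 5 ppages; refcounts: pp0:2 pp1:3 pp2:1 pp3:1 pp4:1
Op 8: write(P1, v0, 154). refcount(pp3)=1 -> write in place. 5 ppages; refcounts: pp0:2 pp1:3 pp2:1 pp3:1 pp4:1

yes no yes yes no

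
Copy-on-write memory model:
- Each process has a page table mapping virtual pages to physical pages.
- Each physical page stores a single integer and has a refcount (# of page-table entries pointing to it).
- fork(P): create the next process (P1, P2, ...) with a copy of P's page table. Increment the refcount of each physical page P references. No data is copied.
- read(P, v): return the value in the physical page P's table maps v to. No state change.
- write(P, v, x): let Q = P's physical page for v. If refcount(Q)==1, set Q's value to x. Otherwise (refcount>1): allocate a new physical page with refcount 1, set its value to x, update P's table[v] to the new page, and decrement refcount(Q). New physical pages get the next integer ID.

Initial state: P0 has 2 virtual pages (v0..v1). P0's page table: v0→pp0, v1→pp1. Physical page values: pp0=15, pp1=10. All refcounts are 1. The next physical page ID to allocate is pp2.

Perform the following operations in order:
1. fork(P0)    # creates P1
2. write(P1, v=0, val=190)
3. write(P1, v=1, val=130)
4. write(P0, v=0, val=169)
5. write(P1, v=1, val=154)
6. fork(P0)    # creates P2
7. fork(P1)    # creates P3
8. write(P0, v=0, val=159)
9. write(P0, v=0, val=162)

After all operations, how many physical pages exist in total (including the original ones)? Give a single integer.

Answer: 5

Derivation:
Op 1: fork(P0) -> P1. 2 ppages; refcounts: pp0:2 pp1:2
Op 2: write(P1, v0, 190). refcount(pp0)=2>1 -> COPY to pp2. 3 ppages; refcounts: pp0:1 pp1:2 pp2:1
Op 3: write(P1, v1, 130). refcount(pp1)=2>1 -> COPY to pp3. 4 ppages; refcounts: pp0:1 pp1:1 pp2:1 pp3:1
Op 4: write(P0, v0, 169). refcount(pp0)=1 -> write in place. 4 ppages; refcounts: pp0:1 pp1:1 pp2:1 pp3:1
Op 5: write(P1, v1, 154). refcount(pp3)=1 -> write in place. 4 ppages; refcounts: pp0:1 pp1:1 pp2:1 pp3:1
Op 6: fork(P0) -> P2. 4 ppages; refcounts: pp0:2 pp1:2 pp2:1 pp3:1
Op 7: fork(P1) -> P3. 4 ppages; refcounts: pp0:2 pp1:2 pp2:2 pp3:2
Op 8: write(P0, v0, 159). refcount(pp0)=2>1 -> COPY to pp4. 5 ppages; refcounts: pp0:1 pp1:2 pp2:2 pp3:2 pp4:1
Op 9: write(P0, v0, 162). refcount(pp4)=1 -> write in place. 5 ppages; refcounts: pp0:1 pp1:2 pp2:2 pp3:2 pp4:1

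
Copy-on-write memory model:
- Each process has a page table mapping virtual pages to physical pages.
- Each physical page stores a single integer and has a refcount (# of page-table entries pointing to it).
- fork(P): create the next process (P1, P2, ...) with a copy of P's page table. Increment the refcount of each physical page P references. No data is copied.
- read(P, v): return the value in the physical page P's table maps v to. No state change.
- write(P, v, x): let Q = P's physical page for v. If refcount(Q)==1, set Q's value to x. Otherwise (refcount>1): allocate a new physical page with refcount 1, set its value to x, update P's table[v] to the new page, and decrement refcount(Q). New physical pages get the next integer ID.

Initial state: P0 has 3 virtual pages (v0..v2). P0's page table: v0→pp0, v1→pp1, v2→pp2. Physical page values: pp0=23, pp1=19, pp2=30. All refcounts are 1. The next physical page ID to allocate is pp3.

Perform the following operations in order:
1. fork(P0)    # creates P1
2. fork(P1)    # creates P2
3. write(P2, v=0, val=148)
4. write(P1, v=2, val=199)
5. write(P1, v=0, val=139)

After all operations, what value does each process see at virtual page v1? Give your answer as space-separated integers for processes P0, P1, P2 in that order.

Answer: 19 19 19

Derivation:
Op 1: fork(P0) -> P1. 3 ppages; refcounts: pp0:2 pp1:2 pp2:2
Op 2: fork(P1) -> P2. 3 ppages; refcounts: pp0:3 pp1:3 pp2:3
Op 3: write(P2, v0, 148). refcount(pp0)=3>1 -> COPY to pp3. 4 ppages; refcounts: pp0:2 pp1:3 pp2:3 pp3:1
Op 4: write(P1, v2, 199). refcount(pp2)=3>1 -> COPY to pp4. 5 ppages; refcounts: pp0:2 pp1:3 pp2:2 pp3:1 pp4:1
Op 5: write(P1, v0, 139). refcount(pp0)=2>1 -> COPY to pp5. 6 ppages; refcounts: pp0:1 pp1:3 pp2:2 pp3:1 pp4:1 pp5:1
P0: v1 -> pp1 = 19
P1: v1 -> pp1 = 19
P2: v1 -> pp1 = 19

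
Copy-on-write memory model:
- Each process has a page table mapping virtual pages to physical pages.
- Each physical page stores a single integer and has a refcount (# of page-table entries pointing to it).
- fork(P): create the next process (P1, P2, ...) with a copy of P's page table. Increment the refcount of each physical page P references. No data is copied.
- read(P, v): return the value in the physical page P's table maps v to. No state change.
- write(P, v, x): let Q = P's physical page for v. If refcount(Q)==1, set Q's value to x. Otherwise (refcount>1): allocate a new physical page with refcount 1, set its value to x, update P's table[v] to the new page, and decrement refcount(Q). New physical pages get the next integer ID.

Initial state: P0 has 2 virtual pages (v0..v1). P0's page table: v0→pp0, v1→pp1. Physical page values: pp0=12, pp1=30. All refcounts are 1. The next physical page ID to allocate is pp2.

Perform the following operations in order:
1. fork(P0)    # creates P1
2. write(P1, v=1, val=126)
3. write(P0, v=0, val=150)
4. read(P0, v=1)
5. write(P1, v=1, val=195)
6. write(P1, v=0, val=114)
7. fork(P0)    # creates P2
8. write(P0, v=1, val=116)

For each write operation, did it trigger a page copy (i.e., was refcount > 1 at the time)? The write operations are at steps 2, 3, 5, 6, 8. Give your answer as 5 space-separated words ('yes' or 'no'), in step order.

Op 1: fork(P0) -> P1. 2 ppages; refcounts: pp0:2 pp1:2
Op 2: write(P1, v1, 126). refcount(pp1)=2>1 -> COPY to pp2. 3 ppages; refcounts: pp0:2 pp1:1 pp2:1
Op 3: write(P0, v0, 150). refcount(pp0)=2>1 -> COPY to pp3. 4 ppages; refcounts: pp0:1 pp1:1 pp2:1 pp3:1
Op 4: read(P0, v1) -> 30. No state change.
Op 5: write(P1, v1, 195). refcount(pp2)=1 -> write in place. 4 ppages; refcounts: pp0:1 pp1:1 pp2:1 pp3:1
Op 6: write(P1, v0, 114). refcount(pp0)=1 -> write in place. 4 ppages; refcounts: pp0:1 pp1:1 pp2:1 pp3:1
Op 7: fork(P0) -> P2. 4 ppages; refcounts: pp0:1 pp1:2 pp2:1 pp3:2
Op 8: write(P0, v1, 116). refcount(pp1)=2>1 -> COPY to pp4. 5 ppages; refcounts: pp0:1 pp1:1 pp2:1 pp3:2 pp4:1

yes yes no no yes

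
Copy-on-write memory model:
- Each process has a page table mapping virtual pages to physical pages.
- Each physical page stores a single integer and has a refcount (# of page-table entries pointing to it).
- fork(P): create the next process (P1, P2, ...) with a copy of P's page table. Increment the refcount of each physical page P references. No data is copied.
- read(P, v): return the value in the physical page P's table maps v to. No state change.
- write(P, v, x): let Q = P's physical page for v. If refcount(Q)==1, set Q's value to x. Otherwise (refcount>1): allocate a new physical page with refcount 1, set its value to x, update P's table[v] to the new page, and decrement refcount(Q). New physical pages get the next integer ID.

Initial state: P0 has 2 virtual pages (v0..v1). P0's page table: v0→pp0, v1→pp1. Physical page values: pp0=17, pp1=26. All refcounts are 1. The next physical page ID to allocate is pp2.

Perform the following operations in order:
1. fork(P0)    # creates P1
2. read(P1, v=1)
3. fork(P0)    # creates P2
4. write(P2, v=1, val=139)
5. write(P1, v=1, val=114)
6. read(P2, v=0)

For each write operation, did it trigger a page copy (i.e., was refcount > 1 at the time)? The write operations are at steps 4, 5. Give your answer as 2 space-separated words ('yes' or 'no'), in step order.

Op 1: fork(P0) -> P1. 2 ppages; refcounts: pp0:2 pp1:2
Op 2: read(P1, v1) -> 26. No state change.
Op 3: fork(P0) -> P2. 2 ppages; refcounts: pp0:3 pp1:3
Op 4: write(P2, v1, 139). refcount(pp1)=3>1 -> COPY to pp2. 3 ppages; refcounts: pp0:3 pp1:2 pp2:1
Op 5: write(P1, v1, 114). refcount(pp1)=2>1 -> COPY to pp3. 4 ppages; refcounts: pp0:3 pp1:1 pp2:1 pp3:1
Op 6: read(P2, v0) -> 17. No state change.

yes yes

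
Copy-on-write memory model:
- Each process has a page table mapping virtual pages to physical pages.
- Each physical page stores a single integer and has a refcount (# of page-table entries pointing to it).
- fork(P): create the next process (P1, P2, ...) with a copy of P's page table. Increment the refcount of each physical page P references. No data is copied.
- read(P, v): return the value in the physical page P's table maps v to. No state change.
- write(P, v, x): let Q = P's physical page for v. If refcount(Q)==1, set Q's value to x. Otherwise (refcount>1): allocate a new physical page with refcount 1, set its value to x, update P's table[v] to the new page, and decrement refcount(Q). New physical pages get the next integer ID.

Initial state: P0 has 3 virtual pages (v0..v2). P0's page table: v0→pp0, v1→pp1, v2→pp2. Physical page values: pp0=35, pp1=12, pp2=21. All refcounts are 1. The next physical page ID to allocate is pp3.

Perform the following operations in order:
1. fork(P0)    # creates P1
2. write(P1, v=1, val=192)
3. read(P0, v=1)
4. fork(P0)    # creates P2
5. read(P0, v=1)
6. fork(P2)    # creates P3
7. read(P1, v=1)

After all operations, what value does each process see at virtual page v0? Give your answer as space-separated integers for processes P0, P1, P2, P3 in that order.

Answer: 35 35 35 35

Derivation:
Op 1: fork(P0) -> P1. 3 ppages; refcounts: pp0:2 pp1:2 pp2:2
Op 2: write(P1, v1, 192). refcount(pp1)=2>1 -> COPY to pp3. 4 ppages; refcounts: pp0:2 pp1:1 pp2:2 pp3:1
Op 3: read(P0, v1) -> 12. No state change.
Op 4: fork(P0) -> P2. 4 ppages; refcounts: pp0:3 pp1:2 pp2:3 pp3:1
Op 5: read(P0, v1) -> 12. No state change.
Op 6: fork(P2) -> P3. 4 ppages; refcounts: pp0:4 pp1:3 pp2:4 pp3:1
Op 7: read(P1, v1) -> 192. No state change.
P0: v0 -> pp0 = 35
P1: v0 -> pp0 = 35
P2: v0 -> pp0 = 35
P3: v0 -> pp0 = 35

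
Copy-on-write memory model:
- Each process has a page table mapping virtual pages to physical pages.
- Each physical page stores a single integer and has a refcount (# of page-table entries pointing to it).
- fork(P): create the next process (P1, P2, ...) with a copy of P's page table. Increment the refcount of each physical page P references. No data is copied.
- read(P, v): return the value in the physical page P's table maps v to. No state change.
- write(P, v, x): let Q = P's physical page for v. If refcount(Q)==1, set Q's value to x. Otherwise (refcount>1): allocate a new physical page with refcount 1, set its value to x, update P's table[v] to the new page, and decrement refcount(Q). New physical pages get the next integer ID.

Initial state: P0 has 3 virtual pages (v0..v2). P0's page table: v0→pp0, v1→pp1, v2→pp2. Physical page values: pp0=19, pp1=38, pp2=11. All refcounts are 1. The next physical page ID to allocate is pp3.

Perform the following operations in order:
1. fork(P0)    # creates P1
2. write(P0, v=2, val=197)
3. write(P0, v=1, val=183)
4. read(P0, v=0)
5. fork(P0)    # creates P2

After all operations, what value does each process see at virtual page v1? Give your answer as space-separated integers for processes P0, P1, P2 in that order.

Answer: 183 38 183

Derivation:
Op 1: fork(P0) -> P1. 3 ppages; refcounts: pp0:2 pp1:2 pp2:2
Op 2: write(P0, v2, 197). refcount(pp2)=2>1 -> COPY to pp3. 4 ppages; refcounts: pp0:2 pp1:2 pp2:1 pp3:1
Op 3: write(P0, v1, 183). refcount(pp1)=2>1 -> COPY to pp4. 5 ppages; refcounts: pp0:2 pp1:1 pp2:1 pp3:1 pp4:1
Op 4: read(P0, v0) -> 19. No state change.
Op 5: fork(P0) -> P2. 5 ppages; refcounts: pp0:3 pp1:1 pp2:1 pp3:2 pp4:2
P0: v1 -> pp4 = 183
P1: v1 -> pp1 = 38
P2: v1 -> pp4 = 183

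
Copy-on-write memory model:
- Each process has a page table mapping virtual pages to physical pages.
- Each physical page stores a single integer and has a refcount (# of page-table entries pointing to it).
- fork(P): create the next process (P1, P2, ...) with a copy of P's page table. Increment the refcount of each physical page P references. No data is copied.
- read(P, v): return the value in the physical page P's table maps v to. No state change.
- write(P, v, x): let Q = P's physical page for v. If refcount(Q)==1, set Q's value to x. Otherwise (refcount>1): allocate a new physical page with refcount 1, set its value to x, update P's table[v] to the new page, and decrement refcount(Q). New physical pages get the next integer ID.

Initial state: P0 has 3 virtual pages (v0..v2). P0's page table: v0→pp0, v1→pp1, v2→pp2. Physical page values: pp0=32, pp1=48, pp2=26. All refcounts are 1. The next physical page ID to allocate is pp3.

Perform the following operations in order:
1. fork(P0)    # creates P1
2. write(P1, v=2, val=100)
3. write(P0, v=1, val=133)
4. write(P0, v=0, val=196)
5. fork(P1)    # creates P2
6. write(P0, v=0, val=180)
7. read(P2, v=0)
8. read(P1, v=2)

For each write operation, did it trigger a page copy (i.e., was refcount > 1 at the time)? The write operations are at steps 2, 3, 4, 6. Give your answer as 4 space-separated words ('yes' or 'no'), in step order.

Op 1: fork(P0) -> P1. 3 ppages; refcounts: pp0:2 pp1:2 pp2:2
Op 2: write(P1, v2, 100). refcount(pp2)=2>1 -> COPY to pp3. 4 ppages; refcounts: pp0:2 pp1:2 pp2:1 pp3:1
Op 3: write(P0, v1, 133). refcount(pp1)=2>1 -> COPY to pp4. 5 ppages; refcounts: pp0:2 pp1:1 pp2:1 pp3:1 pp4:1
Op 4: write(P0, v0, 196). refcount(pp0)=2>1 -> COPY to pp5. 6 ppages; refcounts: pp0:1 pp1:1 pp2:1 pp3:1 pp4:1 pp5:1
Op 5: fork(P1) -> P2. 6 ppages; refcounts: pp0:2 pp1:2 pp2:1 pp3:2 pp4:1 pp5:1
Op 6: write(P0, v0, 180). refcount(pp5)=1 -> write in place. 6 ppages; refcounts: pp0:2 pp1:2 pp2:1 pp3:2 pp4:1 pp5:1
Op 7: read(P2, v0) -> 32. No state change.
Op 8: read(P1, v2) -> 100. No state change.

yes yes yes no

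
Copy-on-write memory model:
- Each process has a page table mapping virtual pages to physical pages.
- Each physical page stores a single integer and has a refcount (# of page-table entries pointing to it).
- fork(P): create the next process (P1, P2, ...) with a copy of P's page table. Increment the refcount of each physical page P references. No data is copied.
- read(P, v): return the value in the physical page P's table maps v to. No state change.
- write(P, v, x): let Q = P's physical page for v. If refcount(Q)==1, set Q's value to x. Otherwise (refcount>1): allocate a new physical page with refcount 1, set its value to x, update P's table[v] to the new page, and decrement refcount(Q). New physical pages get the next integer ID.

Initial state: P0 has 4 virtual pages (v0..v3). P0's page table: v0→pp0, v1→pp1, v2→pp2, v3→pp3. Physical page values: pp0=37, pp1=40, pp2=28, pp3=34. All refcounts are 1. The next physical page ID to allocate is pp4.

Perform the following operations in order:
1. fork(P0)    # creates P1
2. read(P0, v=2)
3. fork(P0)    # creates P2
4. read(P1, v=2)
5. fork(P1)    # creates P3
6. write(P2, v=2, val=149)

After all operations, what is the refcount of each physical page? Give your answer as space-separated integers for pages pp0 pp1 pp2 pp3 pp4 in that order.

Op 1: fork(P0) -> P1. 4 ppages; refcounts: pp0:2 pp1:2 pp2:2 pp3:2
Op 2: read(P0, v2) -> 28. No state change.
Op 3: fork(P0) -> P2. 4 ppages; refcounts: pp0:3 pp1:3 pp2:3 pp3:3
Op 4: read(P1, v2) -> 28. No state change.
Op 5: fork(P1) -> P3. 4 ppages; refcounts: pp0:4 pp1:4 pp2:4 pp3:4
Op 6: write(P2, v2, 149). refcount(pp2)=4>1 -> COPY to pp4. 5 ppages; refcounts: pp0:4 pp1:4 pp2:3 pp3:4 pp4:1

Answer: 4 4 3 4 1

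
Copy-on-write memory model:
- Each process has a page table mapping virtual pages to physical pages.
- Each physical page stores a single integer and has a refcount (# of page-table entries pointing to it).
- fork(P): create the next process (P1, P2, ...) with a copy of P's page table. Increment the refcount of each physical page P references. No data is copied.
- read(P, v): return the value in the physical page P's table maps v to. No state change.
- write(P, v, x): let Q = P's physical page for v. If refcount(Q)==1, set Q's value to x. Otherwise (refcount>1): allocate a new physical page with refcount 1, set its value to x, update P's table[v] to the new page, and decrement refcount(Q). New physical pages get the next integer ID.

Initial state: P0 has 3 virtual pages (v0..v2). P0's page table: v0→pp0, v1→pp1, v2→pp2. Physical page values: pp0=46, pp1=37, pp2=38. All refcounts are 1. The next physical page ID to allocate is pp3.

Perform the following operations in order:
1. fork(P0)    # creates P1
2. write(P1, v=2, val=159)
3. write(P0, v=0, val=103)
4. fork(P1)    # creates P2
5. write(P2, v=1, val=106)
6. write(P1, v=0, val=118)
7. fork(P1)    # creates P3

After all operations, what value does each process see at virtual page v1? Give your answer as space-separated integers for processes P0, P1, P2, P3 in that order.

Op 1: fork(P0) -> P1. 3 ppages; refcounts: pp0:2 pp1:2 pp2:2
Op 2: write(P1, v2, 159). refcount(pp2)=2>1 -> COPY to pp3. 4 ppages; refcounts: pp0:2 pp1:2 pp2:1 pp3:1
Op 3: write(P0, v0, 103). refcount(pp0)=2>1 -> COPY to pp4. 5 ppages; refcounts: pp0:1 pp1:2 pp2:1 pp3:1 pp4:1
Op 4: fork(P1) -> P2. 5 ppages; refcounts: pp0:2 pp1:3 pp2:1 pp3:2 pp4:1
Op 5: write(P2, v1, 106). refcount(pp1)=3>1 -> COPY to pp5. 6 ppages; refcounts: pp0:2 pp1:2 pp2:1 pp3:2 pp4:1 pp5:1
Op 6: write(P1, v0, 118). refcount(pp0)=2>1 -> COPY to pp6. 7 ppages; refcounts: pp0:1 pp1:2 pp2:1 pp3:2 pp4:1 pp5:1 pp6:1
Op 7: fork(P1) -> P3. 7 ppages; refcounts: pp0:1 pp1:3 pp2:1 pp3:3 pp4:1 pp5:1 pp6:2
P0: v1 -> pp1 = 37
P1: v1 -> pp1 = 37
P2: v1 -> pp5 = 106
P3: v1 -> pp1 = 37

Answer: 37 37 106 37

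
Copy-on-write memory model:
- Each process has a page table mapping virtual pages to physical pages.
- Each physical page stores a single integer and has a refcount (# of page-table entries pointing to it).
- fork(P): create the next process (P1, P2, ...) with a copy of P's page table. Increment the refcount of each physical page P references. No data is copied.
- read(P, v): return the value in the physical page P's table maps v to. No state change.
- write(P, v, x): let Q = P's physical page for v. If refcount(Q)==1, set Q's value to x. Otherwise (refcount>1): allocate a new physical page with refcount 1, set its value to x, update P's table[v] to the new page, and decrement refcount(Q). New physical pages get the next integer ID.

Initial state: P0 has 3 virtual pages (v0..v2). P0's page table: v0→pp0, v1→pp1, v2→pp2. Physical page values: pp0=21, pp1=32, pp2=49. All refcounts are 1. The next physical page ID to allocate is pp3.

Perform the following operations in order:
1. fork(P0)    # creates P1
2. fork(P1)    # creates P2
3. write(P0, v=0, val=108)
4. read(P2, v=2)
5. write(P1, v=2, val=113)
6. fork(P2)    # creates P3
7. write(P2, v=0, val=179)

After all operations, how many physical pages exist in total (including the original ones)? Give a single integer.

Answer: 6

Derivation:
Op 1: fork(P0) -> P1. 3 ppages; refcounts: pp0:2 pp1:2 pp2:2
Op 2: fork(P1) -> P2. 3 ppages; refcounts: pp0:3 pp1:3 pp2:3
Op 3: write(P0, v0, 108). refcount(pp0)=3>1 -> COPY to pp3. 4 ppages; refcounts: pp0:2 pp1:3 pp2:3 pp3:1
Op 4: read(P2, v2) -> 49. No state change.
Op 5: write(P1, v2, 113). refcount(pp2)=3>1 -> COPY to pp4. 5 ppages; refcounts: pp0:2 pp1:3 pp2:2 pp3:1 pp4:1
Op 6: fork(P2) -> P3. 5 ppages; refcounts: pp0:3 pp1:4 pp2:3 pp3:1 pp4:1
Op 7: write(P2, v0, 179). refcount(pp0)=3>1 -> COPY to pp5. 6 ppages; refcounts: pp0:2 pp1:4 pp2:3 pp3:1 pp4:1 pp5:1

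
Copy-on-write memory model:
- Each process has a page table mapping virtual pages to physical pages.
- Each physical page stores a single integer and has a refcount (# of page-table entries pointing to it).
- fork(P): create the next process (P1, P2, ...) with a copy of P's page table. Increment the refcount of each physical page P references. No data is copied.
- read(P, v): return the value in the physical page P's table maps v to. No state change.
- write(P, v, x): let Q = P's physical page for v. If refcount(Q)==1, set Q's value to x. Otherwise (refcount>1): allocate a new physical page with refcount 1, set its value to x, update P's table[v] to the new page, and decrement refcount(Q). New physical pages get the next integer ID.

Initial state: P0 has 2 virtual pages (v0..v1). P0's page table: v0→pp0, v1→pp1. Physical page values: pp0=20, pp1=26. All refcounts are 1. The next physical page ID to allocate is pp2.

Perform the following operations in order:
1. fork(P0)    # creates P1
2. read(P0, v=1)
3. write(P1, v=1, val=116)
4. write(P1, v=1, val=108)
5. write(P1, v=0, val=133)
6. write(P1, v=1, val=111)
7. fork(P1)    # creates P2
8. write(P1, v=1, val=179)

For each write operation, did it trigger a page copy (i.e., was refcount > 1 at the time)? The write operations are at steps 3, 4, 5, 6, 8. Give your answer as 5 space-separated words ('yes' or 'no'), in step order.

Op 1: fork(P0) -> P1. 2 ppages; refcounts: pp0:2 pp1:2
Op 2: read(P0, v1) -> 26. No state change.
Op 3: write(P1, v1, 116). refcount(pp1)=2>1 -> COPY to pp2. 3 ppages; refcounts: pp0:2 pp1:1 pp2:1
Op 4: write(P1, v1, 108). refcount(pp2)=1 -> write in place. 3 ppages; refcounts: pp0:2 pp1:1 pp2:1
Op 5: write(P1, v0, 133). refcount(pp0)=2>1 -> COPY to pp3. 4 ppages; refcounts: pp0:1 pp1:1 pp2:1 pp3:1
Op 6: write(P1, v1, 111). refcount(pp2)=1 -> write in place. 4 ppages; refcounts: pp0:1 pp1:1 pp2:1 pp3:1
Op 7: fork(P1) -> P2. 4 ppages; refcounts: pp0:1 pp1:1 pp2:2 pp3:2
Op 8: write(P1, v1, 179). refcount(pp2)=2>1 -> COPY to pp4. 5 ppages; refcounts: pp0:1 pp1:1 pp2:1 pp3:2 pp4:1

yes no yes no yes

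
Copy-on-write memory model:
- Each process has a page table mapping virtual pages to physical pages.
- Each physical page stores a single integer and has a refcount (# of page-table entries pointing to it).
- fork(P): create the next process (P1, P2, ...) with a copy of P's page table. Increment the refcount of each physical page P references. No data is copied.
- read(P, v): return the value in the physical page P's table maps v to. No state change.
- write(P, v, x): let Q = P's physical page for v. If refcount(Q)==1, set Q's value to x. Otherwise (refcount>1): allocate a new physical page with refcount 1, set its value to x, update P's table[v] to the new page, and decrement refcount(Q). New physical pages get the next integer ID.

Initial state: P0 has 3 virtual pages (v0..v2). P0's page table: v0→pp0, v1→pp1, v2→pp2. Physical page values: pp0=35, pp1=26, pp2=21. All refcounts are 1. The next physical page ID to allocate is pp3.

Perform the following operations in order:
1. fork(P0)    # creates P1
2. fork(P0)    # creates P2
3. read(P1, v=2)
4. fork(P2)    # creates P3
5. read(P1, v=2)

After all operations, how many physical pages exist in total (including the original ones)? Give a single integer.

Answer: 3

Derivation:
Op 1: fork(P0) -> P1. 3 ppages; refcounts: pp0:2 pp1:2 pp2:2
Op 2: fork(P0) -> P2. 3 ppages; refcounts: pp0:3 pp1:3 pp2:3
Op 3: read(P1, v2) -> 21. No state change.
Op 4: fork(P2) -> P3. 3 ppages; refcounts: pp0:4 pp1:4 pp2:4
Op 5: read(P1, v2) -> 21. No state change.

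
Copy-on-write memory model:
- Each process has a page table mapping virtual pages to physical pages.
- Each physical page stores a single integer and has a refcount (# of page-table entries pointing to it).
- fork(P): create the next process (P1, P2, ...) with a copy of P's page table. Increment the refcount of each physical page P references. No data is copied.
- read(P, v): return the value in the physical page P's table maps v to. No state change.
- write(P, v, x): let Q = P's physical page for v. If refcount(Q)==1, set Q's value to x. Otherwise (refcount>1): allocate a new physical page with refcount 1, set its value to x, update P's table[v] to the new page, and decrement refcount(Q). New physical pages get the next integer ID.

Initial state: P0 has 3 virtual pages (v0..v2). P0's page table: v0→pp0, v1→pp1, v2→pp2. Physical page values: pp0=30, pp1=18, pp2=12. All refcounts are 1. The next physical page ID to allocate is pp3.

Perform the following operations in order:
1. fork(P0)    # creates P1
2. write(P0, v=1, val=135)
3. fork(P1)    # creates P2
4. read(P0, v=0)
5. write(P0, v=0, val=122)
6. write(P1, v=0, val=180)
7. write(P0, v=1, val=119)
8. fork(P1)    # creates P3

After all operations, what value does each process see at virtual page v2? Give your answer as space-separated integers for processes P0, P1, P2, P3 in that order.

Answer: 12 12 12 12

Derivation:
Op 1: fork(P0) -> P1. 3 ppages; refcounts: pp0:2 pp1:2 pp2:2
Op 2: write(P0, v1, 135). refcount(pp1)=2>1 -> COPY to pp3. 4 ppages; refcounts: pp0:2 pp1:1 pp2:2 pp3:1
Op 3: fork(P1) -> P2. 4 ppages; refcounts: pp0:3 pp1:2 pp2:3 pp3:1
Op 4: read(P0, v0) -> 30. No state change.
Op 5: write(P0, v0, 122). refcount(pp0)=3>1 -> COPY to pp4. 5 ppages; refcounts: pp0:2 pp1:2 pp2:3 pp3:1 pp4:1
Op 6: write(P1, v0, 180). refcount(pp0)=2>1 -> COPY to pp5. 6 ppages; refcounts: pp0:1 pp1:2 pp2:3 pp3:1 pp4:1 pp5:1
Op 7: write(P0, v1, 119). refcount(pp3)=1 -> write in place. 6 ppages; refcounts: pp0:1 pp1:2 pp2:3 pp3:1 pp4:1 pp5:1
Op 8: fork(P1) -> P3. 6 ppages; refcounts: pp0:1 pp1:3 pp2:4 pp3:1 pp4:1 pp5:2
P0: v2 -> pp2 = 12
P1: v2 -> pp2 = 12
P2: v2 -> pp2 = 12
P3: v2 -> pp2 = 12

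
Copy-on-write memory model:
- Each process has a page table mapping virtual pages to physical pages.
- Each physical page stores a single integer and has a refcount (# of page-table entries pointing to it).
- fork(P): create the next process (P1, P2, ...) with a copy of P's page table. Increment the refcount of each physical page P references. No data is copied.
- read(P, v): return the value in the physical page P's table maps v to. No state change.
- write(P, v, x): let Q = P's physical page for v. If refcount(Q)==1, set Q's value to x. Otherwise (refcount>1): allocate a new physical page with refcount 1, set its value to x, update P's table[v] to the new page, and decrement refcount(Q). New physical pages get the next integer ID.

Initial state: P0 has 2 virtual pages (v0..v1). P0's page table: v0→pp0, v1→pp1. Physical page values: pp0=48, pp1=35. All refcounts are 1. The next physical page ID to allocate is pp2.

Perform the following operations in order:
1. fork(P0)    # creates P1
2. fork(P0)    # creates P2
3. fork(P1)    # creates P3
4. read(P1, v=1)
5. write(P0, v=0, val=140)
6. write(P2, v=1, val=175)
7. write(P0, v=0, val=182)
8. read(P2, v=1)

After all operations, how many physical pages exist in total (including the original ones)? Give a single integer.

Answer: 4

Derivation:
Op 1: fork(P0) -> P1. 2 ppages; refcounts: pp0:2 pp1:2
Op 2: fork(P0) -> P2. 2 ppages; refcounts: pp0:3 pp1:3
Op 3: fork(P1) -> P3. 2 ppages; refcounts: pp0:4 pp1:4
Op 4: read(P1, v1) -> 35. No state change.
Op 5: write(P0, v0, 140). refcount(pp0)=4>1 -> COPY to pp2. 3 ppages; refcounts: pp0:3 pp1:4 pp2:1
Op 6: write(P2, v1, 175). refcount(pp1)=4>1 -> COPY to pp3. 4 ppages; refcounts: pp0:3 pp1:3 pp2:1 pp3:1
Op 7: write(P0, v0, 182). refcount(pp2)=1 -> write in place. 4 ppages; refcounts: pp0:3 pp1:3 pp2:1 pp3:1
Op 8: read(P2, v1) -> 175. No state change.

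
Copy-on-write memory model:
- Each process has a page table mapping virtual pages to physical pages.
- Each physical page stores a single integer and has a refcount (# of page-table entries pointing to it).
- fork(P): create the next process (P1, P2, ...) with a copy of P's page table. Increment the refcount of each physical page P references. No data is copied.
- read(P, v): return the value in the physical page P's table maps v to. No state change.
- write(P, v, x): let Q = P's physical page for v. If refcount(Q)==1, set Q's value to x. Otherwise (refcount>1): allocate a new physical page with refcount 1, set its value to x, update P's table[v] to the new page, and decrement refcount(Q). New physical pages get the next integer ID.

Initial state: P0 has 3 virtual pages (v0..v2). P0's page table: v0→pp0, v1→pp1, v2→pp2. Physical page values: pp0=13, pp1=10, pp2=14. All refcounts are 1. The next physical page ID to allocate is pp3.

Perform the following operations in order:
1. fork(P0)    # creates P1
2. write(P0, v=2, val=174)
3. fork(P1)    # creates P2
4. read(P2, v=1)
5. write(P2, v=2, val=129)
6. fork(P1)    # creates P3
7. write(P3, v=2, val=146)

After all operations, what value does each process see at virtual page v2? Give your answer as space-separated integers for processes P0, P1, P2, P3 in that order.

Answer: 174 14 129 146

Derivation:
Op 1: fork(P0) -> P1. 3 ppages; refcounts: pp0:2 pp1:2 pp2:2
Op 2: write(P0, v2, 174). refcount(pp2)=2>1 -> COPY to pp3. 4 ppages; refcounts: pp0:2 pp1:2 pp2:1 pp3:1
Op 3: fork(P1) -> P2. 4 ppages; refcounts: pp0:3 pp1:3 pp2:2 pp3:1
Op 4: read(P2, v1) -> 10. No state change.
Op 5: write(P2, v2, 129). refcount(pp2)=2>1 -> COPY to pp4. 5 ppages; refcounts: pp0:3 pp1:3 pp2:1 pp3:1 pp4:1
Op 6: fork(P1) -> P3. 5 ppages; refcounts: pp0:4 pp1:4 pp2:2 pp3:1 pp4:1
Op 7: write(P3, v2, 146). refcount(pp2)=2>1 -> COPY to pp5. 6 ppages; refcounts: pp0:4 pp1:4 pp2:1 pp3:1 pp4:1 pp5:1
P0: v2 -> pp3 = 174
P1: v2 -> pp2 = 14
P2: v2 -> pp4 = 129
P3: v2 -> pp5 = 146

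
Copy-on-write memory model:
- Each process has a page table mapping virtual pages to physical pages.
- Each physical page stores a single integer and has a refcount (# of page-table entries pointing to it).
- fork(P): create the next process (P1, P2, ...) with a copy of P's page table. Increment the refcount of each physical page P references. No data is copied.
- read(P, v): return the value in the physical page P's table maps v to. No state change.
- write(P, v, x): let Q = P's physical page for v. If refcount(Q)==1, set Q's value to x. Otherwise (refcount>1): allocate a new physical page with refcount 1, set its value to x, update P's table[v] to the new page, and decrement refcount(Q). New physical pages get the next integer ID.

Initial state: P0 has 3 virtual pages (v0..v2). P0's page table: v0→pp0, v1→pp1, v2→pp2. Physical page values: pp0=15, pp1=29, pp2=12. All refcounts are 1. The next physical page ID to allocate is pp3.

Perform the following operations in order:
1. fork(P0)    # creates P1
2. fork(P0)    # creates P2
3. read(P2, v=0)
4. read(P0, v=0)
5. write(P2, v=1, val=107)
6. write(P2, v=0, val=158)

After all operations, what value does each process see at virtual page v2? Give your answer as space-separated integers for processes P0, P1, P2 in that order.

Answer: 12 12 12

Derivation:
Op 1: fork(P0) -> P1. 3 ppages; refcounts: pp0:2 pp1:2 pp2:2
Op 2: fork(P0) -> P2. 3 ppages; refcounts: pp0:3 pp1:3 pp2:3
Op 3: read(P2, v0) -> 15. No state change.
Op 4: read(P0, v0) -> 15. No state change.
Op 5: write(P2, v1, 107). refcount(pp1)=3>1 -> COPY to pp3. 4 ppages; refcounts: pp0:3 pp1:2 pp2:3 pp3:1
Op 6: write(P2, v0, 158). refcount(pp0)=3>1 -> COPY to pp4. 5 ppages; refcounts: pp0:2 pp1:2 pp2:3 pp3:1 pp4:1
P0: v2 -> pp2 = 12
P1: v2 -> pp2 = 12
P2: v2 -> pp2 = 12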